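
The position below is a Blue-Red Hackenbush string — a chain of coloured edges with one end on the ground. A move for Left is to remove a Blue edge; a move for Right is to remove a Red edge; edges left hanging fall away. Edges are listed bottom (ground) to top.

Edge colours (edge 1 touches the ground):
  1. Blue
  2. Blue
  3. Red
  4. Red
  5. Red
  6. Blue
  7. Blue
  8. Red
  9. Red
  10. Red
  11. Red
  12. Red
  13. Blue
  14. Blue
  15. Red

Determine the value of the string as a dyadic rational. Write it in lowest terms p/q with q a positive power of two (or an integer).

9741/8192

1 of 15 · B · max L 0 · min R +∞ ⇒ 1
2 of 15 · BB · max L 1 · min R +∞ ⇒ 2
3 of 15 · BBR · max L 1 · min R 2 ⇒ 3/2
4 of 15 · BBRR · max L 1 · min R 3/2 ⇒ 5/4
5 of 15 · BBRRR · max L 1 · min R 5/4 ⇒ 9/8
6 of 15 · BBRRRB · max L 9/8 · min R 5/4 ⇒ 19/16
7 of 15 · BBRRRBB · max L 19/16 · min R 5/4 ⇒ 39/32
8 of 15 · BBRRRBBR · max L 19/16 · min R 39/32 ⇒ 77/64
9 of 15 · BBRRRBBRR · max L 19/16 · min R 77/64 ⇒ 153/128
10 of 15 · BBRRRBBRRR · max L 19/16 · min R 153/128 ⇒ 305/256
11 of 15 · BBRRRBBRRRR · max L 19/16 · min R 305/256 ⇒ 609/512
12 of 15 · BBRRRBBRRRRR · max L 19/16 · min R 609/512 ⇒ 1217/1024
13 of 15 · BBRRRBBRRRRRB · max L 1217/1024 · min R 609/512 ⇒ 2435/2048
14 of 15 · BBRRRBBRRRRRBB · max L 2435/2048 · min R 609/512 ⇒ 4871/4096
15 of 15 · BBRRRBBRRRRRBBR · max L 2435/2048 · min R 4871/4096 ⇒ 9741/8192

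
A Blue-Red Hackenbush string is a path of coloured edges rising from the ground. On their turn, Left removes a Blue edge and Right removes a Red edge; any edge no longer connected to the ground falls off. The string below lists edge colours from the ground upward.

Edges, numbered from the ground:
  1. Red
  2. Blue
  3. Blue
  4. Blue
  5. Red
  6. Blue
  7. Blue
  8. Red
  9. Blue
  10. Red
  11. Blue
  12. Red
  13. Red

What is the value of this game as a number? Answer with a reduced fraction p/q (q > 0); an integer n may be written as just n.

Prefix values for Red Blue Blue Blue Red Blue Blue Red Blue Red Blue Red Red via {L|R} + simplicity:
1 of 13 · R · max L −∞ · min R 0 = -1
2 of 13 · RB · max L -1 · min R 0 = -1/2
3 of 13 · RBB · max L -1/2 · min R 0 = -1/4
4 of 13 · RBBB · max L -1/4 · min R 0 = -1/8
5 of 13 · RBBBR · max L -1/4 · min R -1/8 = -3/16
6 of 13 · RBBBRB · max L -3/16 · min R -1/8 = -5/32
7 of 13 · RBBBRBB · max L -5/32 · min R -1/8 = -9/64
8 of 13 · RBBBRBBR · max L -5/32 · min R -9/64 = -19/128
9 of 13 · RBBBRBBRB · max L -19/128 · min R -9/64 = -37/256
10 of 13 · RBBBRBBRBR · max L -19/128 · min R -37/256 = -75/512
11 of 13 · RBBBRBBRBRB · max L -75/512 · min R -37/256 = -149/1024
12 of 13 · RBBBRBBRBRBR · max L -75/512 · min R -149/1024 = -299/2048
13 of 13 · RBBBRBBRBRBRR · max L -75/512 · min R -299/2048 = -599/4096

-599/4096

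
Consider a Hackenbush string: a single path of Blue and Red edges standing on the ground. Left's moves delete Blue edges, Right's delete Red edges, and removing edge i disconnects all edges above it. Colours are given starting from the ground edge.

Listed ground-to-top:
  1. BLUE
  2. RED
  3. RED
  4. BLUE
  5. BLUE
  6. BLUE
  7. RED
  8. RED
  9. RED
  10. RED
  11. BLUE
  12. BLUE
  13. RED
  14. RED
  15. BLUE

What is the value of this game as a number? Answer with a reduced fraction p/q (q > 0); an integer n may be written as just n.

step 1: add BLUE to get B; options L={ 0 } R={ · } ⇒ 1
step 2: add RED to get BR; options L={ 0 } R={ 1 } ⇒ 1/2
step 3: add RED to get BRR; options L={ 0 } R={ 1/2; 1 } ⇒ 1/4
step 4: add BLUE to get BRRB; options L={ 0; 1/4 } R={ 1/2; 1 } ⇒ 3/8
step 5: add BLUE to get BRRBB; options L={ 0; 1/4; 3/8 } R={ 1/2; 1 } ⇒ 7/16
step 6: add BLUE to get BRRBBB; options L={ 0; 1/4; 3/8; 7/16 } R={ 1/2; 1 } ⇒ 15/32
step 7: add RED to get BRRBBBR; options L={ 0; 1/4; 3/8; 7/16 } R={ 15/32; 1/2; 1 } ⇒ 29/64
step 8: add RED to get BRRBBBRR; options L={ 0; 1/4; 3/8; 7/16 } R={ 29/64; 15/32; 1/2; 1 } ⇒ 57/128
step 9: add RED to get BRRBBBRRR; options L={ 0; 1/4; 3/8; 7/16 } R={ 57/128; 29/64; 15/32; 1/2; 1 } ⇒ 113/256
step 10: add RED to get BRRBBBRRRR; options L={ 0; 1/4; 3/8; 7/16 } R={ 113/256; 57/128; 29/64; 15/32; 1/2; 1 } ⇒ 225/512
step 11: add BLUE to get BRRBBBRRRRB; options L={ 0; 1/4; 3/8; 7/16; 225/512 } R={ 113/256; 57/128; 29/64; 15/32; 1/2; 1 } ⇒ 451/1024
step 12: add BLUE to get BRRBBBRRRRBB; options L={ 0; 1/4; 3/8; 7/16; 225/512; 451/1024 } R={ 113/256; 57/128; 29/64; 15/32; 1/2; 1 } ⇒ 903/2048
step 13: add RED to get BRRBBBRRRRBBR; options L={ 0; 1/4; 3/8; 7/16; 225/512; 451/1024 } R={ 903/2048; 113/256; 57/128; 29/64; 15/32; 1/2; 1 } ⇒ 1805/4096
step 14: add RED to get BRRBBBRRRRBBRR; options L={ 0; 1/4; 3/8; 7/16; 225/512; 451/1024 } R={ 1805/4096; 903/2048; 113/256; 57/128; 29/64; 15/32; 1/2; 1 } ⇒ 3609/8192
step 15: add BLUE to get BRRBBBRRRRBBRRB; options L={ 0; 1/4; 3/8; 7/16; 225/512; 451/1024; 3609/8192 } R={ 1805/4096; 903/2048; 113/256; 57/128; 29/64; 15/32; 1/2; 1 } ⇒ 7219/16384

7219/16384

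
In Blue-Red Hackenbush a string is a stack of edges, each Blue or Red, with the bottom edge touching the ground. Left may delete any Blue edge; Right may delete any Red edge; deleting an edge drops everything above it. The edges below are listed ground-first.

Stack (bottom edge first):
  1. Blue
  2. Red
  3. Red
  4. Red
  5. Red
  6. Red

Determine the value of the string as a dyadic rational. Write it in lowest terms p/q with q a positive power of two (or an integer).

1 of 6 · B · max L 0 · min R +∞ gives 1
2 of 6 · BR · max L 0 · min R 1 gives 1/2
3 of 6 · BRR · max L 0 · min R 1/2 gives 1/4
4 of 6 · BRRR · max L 0 · min R 1/4 gives 1/8
5 of 6 · BRRRR · max L 0 · min R 1/8 gives 1/16
6 of 6 · BRRRRR · max L 0 · min R 1/16 gives 1/32

1/32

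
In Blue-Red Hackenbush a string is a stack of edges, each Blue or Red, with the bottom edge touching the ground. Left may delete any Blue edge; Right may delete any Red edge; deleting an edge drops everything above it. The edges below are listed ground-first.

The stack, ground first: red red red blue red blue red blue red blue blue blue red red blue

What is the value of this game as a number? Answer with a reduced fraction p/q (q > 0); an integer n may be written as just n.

val_1 [r]  L=[none]  R=[0]  ⇒ -1
val_2 [rr]  L=[none]  R=[-1,0]  ⇒ -2
val_3 [rrr]  L=[none]  R=[-2,-1,0]  ⇒ -3
val_4 [rrrb]  L=[-3]  R=[-2,-1,0]  ⇒ -5/2
val_5 [rrrbr]  L=[-3]  R=[-5/2,-2,-1,0]  ⇒ -11/4
val_6 [rrrbrb]  L=[-3,-11/4]  R=[-5/2,-2,-1,0]  ⇒ -21/8
val_7 [rrrbrbr]  L=[-3,-11/4]  R=[-21/8,-5/2,-2,-1,0]  ⇒ -43/16
val_8 [rrrbrbrb]  L=[-3,-11/4,-43/16]  R=[-21/8,-5/2,-2,-1,0]  ⇒ -85/32
val_9 [rrrbrbrbr]  L=[-3,-11/4,-43/16]  R=[-85/32,-21/8,-5/2,-2,-1,0]  ⇒ -171/64
val_10 [rrrbrbrbrb]  L=[-3,-11/4,-43/16,-171/64]  R=[-85/32,-21/8,-5/2,-2,-1,0]  ⇒ -341/128
val_11 [rrrbrbrbrbb]  L=[-3,-11/4,-43/16,-171/64,-341/128]  R=[-85/32,-21/8,-5/2,-2,-1,0]  ⇒ -681/256
val_12 [rrrbrbrbrbbb]  L=[-3,-11/4,-43/16,-171/64,-341/128,-681/256]  R=[-85/32,-21/8,-5/2,-2,-1,0]  ⇒ -1361/512
val_13 [rrrbrbrbrbbbr]  L=[-3,-11/4,-43/16,-171/64,-341/128,-681/256]  R=[-1361/512,-85/32,-21/8,-5/2,-2,-1,0]  ⇒ -2723/1024
val_14 [rrrbrbrbrbbbrr]  L=[-3,-11/4,-43/16,-171/64,-341/128,-681/256]  R=[-2723/1024,-1361/512,-85/32,-21/8,-5/2,-2,-1,0]  ⇒ -5447/2048
val_15 [rrrbrbrbrbbbrrb]  L=[-3,-11/4,-43/16,-171/64,-341/128,-681/256,-5447/2048]  R=[-2723/1024,-1361/512,-85/32,-21/8,-5/2,-2,-1,0]  ⇒ -10893/4096

-10893/4096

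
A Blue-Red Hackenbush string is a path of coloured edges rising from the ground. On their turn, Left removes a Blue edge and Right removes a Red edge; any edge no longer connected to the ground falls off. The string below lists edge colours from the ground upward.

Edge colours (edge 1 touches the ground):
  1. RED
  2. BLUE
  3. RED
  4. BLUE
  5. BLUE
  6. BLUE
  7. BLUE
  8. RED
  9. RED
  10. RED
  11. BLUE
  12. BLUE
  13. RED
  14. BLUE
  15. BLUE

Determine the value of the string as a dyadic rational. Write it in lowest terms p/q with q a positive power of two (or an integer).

step 1: add RED to get R; options L={ (no moves) } R={ 0 } = -1
step 2: add BLUE to get RB; options L={ -1 } R={ 0 } = -1/2
step 3: add RED to get RBR; options L={ -1 } R={ -1/2; 0 } = -3/4
step 4: add BLUE to get RBRB; options L={ -1; -3/4 } R={ -1/2; 0 } = -5/8
step 5: add BLUE to get RBRBB; options L={ -1; -3/4; -5/8 } R={ -1/2; 0 } = -9/16
step 6: add BLUE to get RBRBBB; options L={ -1; -3/4; -5/8; -9/16 } R={ -1/2; 0 } = -17/32
step 7: add BLUE to get RBRBBBB; options L={ -1; -3/4; -5/8; -9/16; -17/32 } R={ -1/2; 0 } = -33/64
step 8: add RED to get RBRBBBBR; options L={ -1; -3/4; -5/8; -9/16; -17/32 } R={ -33/64; -1/2; 0 } = -67/128
step 9: add RED to get RBRBBBBRR; options L={ -1; -3/4; -5/8; -9/16; -17/32 } R={ -67/128; -33/64; -1/2; 0 } = -135/256
step 10: add RED to get RBRBBBBRRR; options L={ -1; -3/4; -5/8; -9/16; -17/32 } R={ -135/256; -67/128; -33/64; -1/2; 0 } = -271/512
step 11: add BLUE to get RBRBBBBRRRB; options L={ -1; -3/4; -5/8; -9/16; -17/32; -271/512 } R={ -135/256; -67/128; -33/64; -1/2; 0 } = -541/1024
step 12: add BLUE to get RBRBBBBRRRBB; options L={ -1; -3/4; -5/8; -9/16; -17/32; -271/512; -541/1024 } R={ -135/256; -67/128; -33/64; -1/2; 0 } = -1081/2048
step 13: add RED to get RBRBBBBRRRBBR; options L={ -1; -3/4; -5/8; -9/16; -17/32; -271/512; -541/1024 } R={ -1081/2048; -135/256; -67/128; -33/64; -1/2; 0 } = -2163/4096
step 14: add BLUE to get RBRBBBBRRRBBRB; options L={ -1; -3/4; -5/8; -9/16; -17/32; -271/512; -541/1024; -2163/4096 } R={ -1081/2048; -135/256; -67/128; -33/64; -1/2; 0 } = -4325/8192
step 15: add BLUE to get RBRBBBBRRRBBRBB; options L={ -1; -3/4; -5/8; -9/16; -17/32; -271/512; -541/1024; -2163/4096; -4325/8192 } R={ -1081/2048; -135/256; -67/128; -33/64; -1/2; 0 } = -8649/16384

-8649/16384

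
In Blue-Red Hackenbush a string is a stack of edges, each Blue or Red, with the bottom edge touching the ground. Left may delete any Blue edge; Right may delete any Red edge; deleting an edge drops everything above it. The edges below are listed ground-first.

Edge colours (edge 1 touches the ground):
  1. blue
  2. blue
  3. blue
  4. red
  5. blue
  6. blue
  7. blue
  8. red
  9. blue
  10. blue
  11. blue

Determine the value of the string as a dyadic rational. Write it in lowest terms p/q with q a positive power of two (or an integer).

751/256

Recurse on prefixes of the 11-edge string blue blue blue red blue blue blue red blue blue blue:
step 1: add blue to get b; options L={ 0 } R={ — } = 1
step 2: add blue to get bb; options L={ 0, 1 } R={ — } = 2
step 3: add blue to get bbb; options L={ 0, 1, 2 } R={ — } = 3
step 4: add red to get bbbr; options L={ 0, 1, 2 } R={ 3 } = 5/2
step 5: add blue to get bbbrb; options L={ 0, 1, 2, 5/2 } R={ 3 } = 11/4
step 6: add blue to get bbbrbb; options L={ 0, 1, 2, 5/2, 11/4 } R={ 3 } = 23/8
step 7: add blue to get bbbrbbb; options L={ 0, 1, 2, 5/2, 11/4, 23/8 } R={ 3 } = 47/16
step 8: add red to get bbbrbbbr; options L={ 0, 1, 2, 5/2, 11/4, 23/8 } R={ 47/16, 3 } = 93/32
step 9: add blue to get bbbrbbbrb; options L={ 0, 1, 2, 5/2, 11/4, 23/8, 93/32 } R={ 47/16, 3 } = 187/64
step 10: add blue to get bbbrbbbrbb; options L={ 0, 1, 2, 5/2, 11/4, 23/8, 93/32, 187/64 } R={ 47/16, 3 } = 375/128
step 11: add blue to get bbbrbbbrbbb; options L={ 0, 1, 2, 5/2, 11/4, 23/8, 93/32, 187/64, 375/128 } R={ 47/16, 3 } = 751/256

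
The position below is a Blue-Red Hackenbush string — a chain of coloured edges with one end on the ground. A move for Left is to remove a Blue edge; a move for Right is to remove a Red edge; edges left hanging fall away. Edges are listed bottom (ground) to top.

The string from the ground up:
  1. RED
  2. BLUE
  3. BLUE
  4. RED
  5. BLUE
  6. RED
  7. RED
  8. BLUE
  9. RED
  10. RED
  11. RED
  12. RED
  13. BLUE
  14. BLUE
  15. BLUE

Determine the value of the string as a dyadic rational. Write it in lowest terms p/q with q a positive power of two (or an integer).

-5873/16384

Build v(s[:k]) for k = 1..15, string s = RED BLUE BLUE RED BLUE RED RED BLUE RED RED RED RED BLUE BLUE BLUE.
edge 1 of 15 (RED): {  | 0 } so -1
edge 2 of 15 (BLUE): { -1 | 0 } so -1/2
edge 3 of 15 (BLUE): { -1 -1/2 | 0 } so -1/4
edge 4 of 15 (RED): { -1 -1/2 | -1/4 0 } so -3/8
edge 5 of 15 (BLUE): { -1 -1/2 -3/8 | -1/4 0 } so -5/16
edge 6 of 15 (RED): { -1 -1/2 -3/8 | -5/16 -1/4 0 } so -11/32
edge 7 of 15 (RED): { -1 -1/2 -3/8 | -11/32 -5/16 -1/4 0 } so -23/64
edge 8 of 15 (BLUE): { -1 -1/2 -3/8 -23/64 | -11/32 -5/16 -1/4 0 } so -45/128
edge 9 of 15 (RED): { -1 -1/2 -3/8 -23/64 | -45/128 -11/32 -5/16 -1/4 0 } so -91/256
edge 10 of 15 (RED): { -1 -1/2 -3/8 -23/64 | -91/256 -45/128 -11/32 -5/16 -1/4 0 } so -183/512
edge 11 of 15 (RED): { -1 -1/2 -3/8 -23/64 | -183/512 -91/256 -45/128 -11/32 -5/16 -1/4 0 } so -367/1024
edge 12 of 15 (RED): { -1 -1/2 -3/8 -23/64 | -367/1024 -183/512 -91/256 -45/128 -11/32 -5/16 -1/4 0 } so -735/2048
edge 13 of 15 (BLUE): { -1 -1/2 -3/8 -23/64 -735/2048 | -367/1024 -183/512 -91/256 -45/128 -11/32 -5/16 -1/4 0 } so -1469/4096
edge 14 of 15 (BLUE): { -1 -1/2 -3/8 -23/64 -735/2048 -1469/4096 | -367/1024 -183/512 -91/256 -45/128 -11/32 -5/16 -1/4 0 } so -2937/8192
edge 15 of 15 (BLUE): { -1 -1/2 -3/8 -23/64 -735/2048 -1469/4096 -2937/8192 | -367/1024 -183/512 -91/256 -45/128 -11/32 -5/16 -1/4 0 } so -5873/16384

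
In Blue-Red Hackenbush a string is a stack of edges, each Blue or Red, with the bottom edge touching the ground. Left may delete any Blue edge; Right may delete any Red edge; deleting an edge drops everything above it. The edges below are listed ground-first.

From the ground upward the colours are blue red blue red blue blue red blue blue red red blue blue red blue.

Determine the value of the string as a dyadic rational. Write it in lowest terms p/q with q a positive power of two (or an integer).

val_1 [b]  L=[0]  R=[∅]  => 1
val_2 [br]  L=[0]  R=[1]  => 1/2
val_3 [brb]  L=[0,1/2]  R=[1]  => 3/4
val_4 [brbr]  L=[0,1/2]  R=[3/4,1]  => 5/8
val_5 [brbrb]  L=[0,1/2,5/8]  R=[3/4,1]  => 11/16
val_6 [brbrbb]  L=[0,1/2,5/8,11/16]  R=[3/4,1]  => 23/32
val_7 [brbrbbr]  L=[0,1/2,5/8,11/16]  R=[23/32,3/4,1]  => 45/64
val_8 [brbrbbrb]  L=[0,1/2,5/8,11/16,45/64]  R=[23/32,3/4,1]  => 91/128
val_9 [brbrbbrbb]  L=[0,1/2,5/8,11/16,45/64,91/128]  R=[23/32,3/4,1]  => 183/256
val_10 [brbrbbrbbr]  L=[0,1/2,5/8,11/16,45/64,91/128]  R=[183/256,23/32,3/4,1]  => 365/512
val_11 [brbrbbrbbrr]  L=[0,1/2,5/8,11/16,45/64,91/128]  R=[365/512,183/256,23/32,3/4,1]  => 729/1024
val_12 [brbrbbrbbrrb]  L=[0,1/2,5/8,11/16,45/64,91/128,729/1024]  R=[365/512,183/256,23/32,3/4,1]  => 1459/2048
val_13 [brbrbbrbbrrbb]  L=[0,1/2,5/8,11/16,45/64,91/128,729/1024,1459/2048]  R=[365/512,183/256,23/32,3/4,1]  => 2919/4096
val_14 [brbrbbrbbrrbbr]  L=[0,1/2,5/8,11/16,45/64,91/128,729/1024,1459/2048]  R=[2919/4096,365/512,183/256,23/32,3/4,1]  => 5837/8192
val_15 [brbrbbrbbrrbbrb]  L=[0,1/2,5/8,11/16,45/64,91/128,729/1024,1459/2048,5837/8192]  R=[2919/4096,365/512,183/256,23/32,3/4,1]  => 11675/16384

11675/16384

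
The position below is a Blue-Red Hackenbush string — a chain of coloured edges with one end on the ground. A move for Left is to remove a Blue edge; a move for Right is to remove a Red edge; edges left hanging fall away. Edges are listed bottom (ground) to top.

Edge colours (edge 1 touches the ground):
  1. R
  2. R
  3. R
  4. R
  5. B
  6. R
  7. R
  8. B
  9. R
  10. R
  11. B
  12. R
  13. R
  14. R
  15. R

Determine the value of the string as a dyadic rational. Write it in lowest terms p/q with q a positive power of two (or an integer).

Build g(s[:k]) for k = 1..15, string s = R R R R B R R B R R B R R R R.
g(R) = { · | 0 } gives -1
g(RR) = { · | -1; 0 } gives -2
g(RRR) = { · | -2; -1; 0 } gives -3
g(RRRR) = { · | -3; -2; -1; 0 } gives -4
g(RRRRB) = { -4 | -3; -2; -1; 0 } gives -7/2
g(RRRRBR) = { -4 | -7/2; -3; -2; -1; 0 } gives -15/4
g(RRRRBRR) = { -4 | -15/4; -7/2; -3; -2; -1; 0 } gives -31/8
g(RRRRBRRB) = { -4; -31/8 | -15/4; -7/2; -3; -2; -1; 0 } gives -61/16
g(RRRRBRRBR) = { -4; -31/8 | -61/16; -15/4; -7/2; -3; -2; -1; 0 } gives -123/32
g(RRRRBRRBRR) = { -4; -31/8 | -123/32; -61/16; -15/4; -7/2; -3; -2; -1; 0 } gives -247/64
g(RRRRBRRBRRB) = { -4; -31/8; -247/64 | -123/32; -61/16; -15/4; -7/2; -3; -2; -1; 0 } gives -493/128
g(RRRRBRRBRRBR) = { -4; -31/8; -247/64 | -493/128; -123/32; -61/16; -15/4; -7/2; -3; -2; -1; 0 } gives -987/256
g(RRRRBRRBRRBRR) = { -4; -31/8; -247/64 | -987/256; -493/128; -123/32; -61/16; -15/4; -7/2; -3; -2; -1; 0 } gives -1975/512
g(RRRRBRRBRRBRRR) = { -4; -31/8; -247/64 | -1975/512; -987/256; -493/128; -123/32; -61/16; -15/4; -7/2; -3; -2; -1; 0 } gives -3951/1024
g(RRRRBRRBRRBRRRR) = { -4; -31/8; -247/64 | -3951/1024; -1975/512; -987/256; -493/128; -123/32; -61/16; -15/4; -7/2; -3; -2; -1; 0 } gives -7903/2048

-7903/2048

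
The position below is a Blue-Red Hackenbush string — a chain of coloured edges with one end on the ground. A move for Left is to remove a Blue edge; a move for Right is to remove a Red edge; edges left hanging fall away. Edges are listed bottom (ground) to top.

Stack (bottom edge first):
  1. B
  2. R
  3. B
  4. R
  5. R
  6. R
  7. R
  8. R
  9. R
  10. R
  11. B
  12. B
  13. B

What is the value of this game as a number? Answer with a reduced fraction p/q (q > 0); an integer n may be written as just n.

Recurse on prefixes of the 13-edge string B R B R R R R R R R B B B:
B: Left { 0 }, Right { — } => simplest 1
BR: Left { 0 }, Right { 1 } => simplest 1/2
BRB: Left { 0,1/2 }, Right { 1 } => simplest 3/4
BRBR: Left { 0,1/2 }, Right { 3/4,1 } => simplest 5/8
BRBRR: Left { 0,1/2 }, Right { 5/8,3/4,1 } => simplest 9/16
BRBRRR: Left { 0,1/2 }, Right { 9/16,5/8,3/4,1 } => simplest 17/32
BRBRRRR: Left { 0,1/2 }, Right { 17/32,9/16,5/8,3/4,1 } => simplest 33/64
BRBRRRRR: Left { 0,1/2 }, Right { 33/64,17/32,9/16,5/8,3/4,1 } => simplest 65/128
BRBRRRRRR: Left { 0,1/2 }, Right { 65/128,33/64,17/32,9/16,5/8,3/4,1 } => simplest 129/256
BRBRRRRRRR: Left { 0,1/2 }, Right { 129/256,65/128,33/64,17/32,9/16,5/8,3/4,1 } => simplest 257/512
BRBRRRRRRRB: Left { 0,1/2,257/512 }, Right { 129/256,65/128,33/64,17/32,9/16,5/8,3/4,1 } => simplest 515/1024
BRBRRRRRRRBB: Left { 0,1/2,257/512,515/1024 }, Right { 129/256,65/128,33/64,17/32,9/16,5/8,3/4,1 } => simplest 1031/2048
BRBRRRRRRRBBB: Left { 0,1/2,257/512,515/1024,1031/2048 }, Right { 129/256,65/128,33/64,17/32,9/16,5/8,3/4,1 } => simplest 2063/4096

2063/4096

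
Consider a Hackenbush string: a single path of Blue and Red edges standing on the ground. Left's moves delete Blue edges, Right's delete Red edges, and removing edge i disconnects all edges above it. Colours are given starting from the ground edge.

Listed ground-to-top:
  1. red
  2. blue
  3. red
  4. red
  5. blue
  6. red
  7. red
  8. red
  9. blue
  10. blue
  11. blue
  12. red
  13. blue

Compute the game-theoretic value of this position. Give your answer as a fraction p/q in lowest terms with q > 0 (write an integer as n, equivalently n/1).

Build value(s[:k]) for k = 1..13, string s = red blue red red blue red red red blue blue blue red blue.
r: Left { — }, Right { 0 } → simplest -1
rb: Left { -1 }, Right { 0 } → simplest -1/2
rbr: Left { -1 }, Right { -1/2,0 } → simplest -3/4
rbrr: Left { -1 }, Right { -3/4,-1/2,0 } → simplest -7/8
rbrrb: Left { -1,-7/8 }, Right { -3/4,-1/2,0 } → simplest -13/16
rbrrbr: Left { -1,-7/8 }, Right { -13/16,-3/4,-1/2,0 } → simplest -27/32
rbrrbrr: Left { -1,-7/8 }, Right { -27/32,-13/16,-3/4,-1/2,0 } → simplest -55/64
rbrrbrrr: Left { -1,-7/8 }, Right { -55/64,-27/32,-13/16,-3/4,-1/2,0 } → simplest -111/128
rbrrbrrrb: Left { -1,-7/8,-111/128 }, Right { -55/64,-27/32,-13/16,-3/4,-1/2,0 } → simplest -221/256
rbrrbrrrbb: Left { -1,-7/8,-111/128,-221/256 }, Right { -55/64,-27/32,-13/16,-3/4,-1/2,0 } → simplest -441/512
rbrrbrrrbbb: Left { -1,-7/8,-111/128,-221/256,-441/512 }, Right { -55/64,-27/32,-13/16,-3/4,-1/2,0 } → simplest -881/1024
rbrrbrrrbbbr: Left { -1,-7/8,-111/128,-221/256,-441/512 }, Right { -881/1024,-55/64,-27/32,-13/16,-3/4,-1/2,0 } → simplest -1763/2048
rbrrbrrrbbbrb: Left { -1,-7/8,-111/128,-221/256,-441/512,-1763/2048 }, Right { -881/1024,-55/64,-27/32,-13/16,-3/4,-1/2,0 } → simplest -3525/4096

-3525/4096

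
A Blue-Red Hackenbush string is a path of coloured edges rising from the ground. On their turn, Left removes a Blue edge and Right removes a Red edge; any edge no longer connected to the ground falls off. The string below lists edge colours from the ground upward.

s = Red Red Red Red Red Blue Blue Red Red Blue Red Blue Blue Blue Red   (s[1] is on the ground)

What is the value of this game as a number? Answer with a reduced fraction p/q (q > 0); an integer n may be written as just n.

Prefix values for Red Red Red Red Red Blue Blue Red Red Blue Red Blue Blue Blue Red via {L|R} + simplicity:
1 of 15 · R · max L −∞ · min R 0 gives -1
2 of 15 · RR · max L −∞ · min R -1 gives -2
3 of 15 · RRR · max L −∞ · min R -2 gives -3
4 of 15 · RRRR · max L −∞ · min R -3 gives -4
5 of 15 · RRRRR · max L −∞ · min R -4 gives -5
6 of 15 · RRRRRB · max L -5 · min R -4 gives -9/2
7 of 15 · RRRRRBB · max L -9/2 · min R -4 gives -17/4
8 of 15 · RRRRRBBR · max L -9/2 · min R -17/4 gives -35/8
9 of 15 · RRRRRBBRR · max L -9/2 · min R -35/8 gives -71/16
10 of 15 · RRRRRBBRRB · max L -71/16 · min R -35/8 gives -141/32
11 of 15 · RRRRRBBRRBR · max L -71/16 · min R -141/32 gives -283/64
12 of 15 · RRRRRBBRRBRB · max L -283/64 · min R -141/32 gives -565/128
13 of 15 · RRRRRBBRRBRBB · max L -565/128 · min R -141/32 gives -1129/256
14 of 15 · RRRRRBBRRBRBBB · max L -1129/256 · min R -141/32 gives -2257/512
15 of 15 · RRRRRBBRRBRBBBR · max L -1129/256 · min R -2257/512 gives -4515/1024

-4515/1024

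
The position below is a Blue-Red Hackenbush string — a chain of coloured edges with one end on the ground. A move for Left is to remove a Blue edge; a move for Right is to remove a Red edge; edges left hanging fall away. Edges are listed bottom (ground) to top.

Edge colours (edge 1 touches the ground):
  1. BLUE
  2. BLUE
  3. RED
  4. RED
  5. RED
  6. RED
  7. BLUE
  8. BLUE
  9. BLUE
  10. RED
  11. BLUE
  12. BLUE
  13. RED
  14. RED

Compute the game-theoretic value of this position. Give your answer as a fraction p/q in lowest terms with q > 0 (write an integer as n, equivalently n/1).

4569/4096

step 1: add BLUE to get B; options L={ 0 } R={ none } → 1
step 2: add BLUE to get BB; options L={ 0,1 } R={ none } → 2
step 3: add RED to get BBR; options L={ 0,1 } R={ 2 } → 3/2
step 4: add RED to get BBRR; options L={ 0,1 } R={ 3/2,2 } → 5/4
step 5: add RED to get BBRRR; options L={ 0,1 } R={ 5/4,3/2,2 } → 9/8
step 6: add RED to get BBRRRR; options L={ 0,1 } R={ 9/8,5/4,3/2,2 } → 17/16
step 7: add BLUE to get BBRRRRB; options L={ 0,1,17/16 } R={ 9/8,5/4,3/2,2 } → 35/32
step 8: add BLUE to get BBRRRRBB; options L={ 0,1,17/16,35/32 } R={ 9/8,5/4,3/2,2 } → 71/64
step 9: add BLUE to get BBRRRRBBB; options L={ 0,1,17/16,35/32,71/64 } R={ 9/8,5/4,3/2,2 } → 143/128
step 10: add RED to get BBRRRRBBBR; options L={ 0,1,17/16,35/32,71/64 } R={ 143/128,9/8,5/4,3/2,2 } → 285/256
step 11: add BLUE to get BBRRRRBBBRB; options L={ 0,1,17/16,35/32,71/64,285/256 } R={ 143/128,9/8,5/4,3/2,2 } → 571/512
step 12: add BLUE to get BBRRRRBBBRBB; options L={ 0,1,17/16,35/32,71/64,285/256,571/512 } R={ 143/128,9/8,5/4,3/2,2 } → 1143/1024
step 13: add RED to get BBRRRRBBBRBBR; options L={ 0,1,17/16,35/32,71/64,285/256,571/512 } R={ 1143/1024,143/128,9/8,5/4,3/2,2 } → 2285/2048
step 14: add RED to get BBRRRRBBBRBBRR; options L={ 0,1,17/16,35/32,71/64,285/256,571/512 } R={ 2285/2048,1143/1024,143/128,9/8,5/4,3/2,2 } → 4569/4096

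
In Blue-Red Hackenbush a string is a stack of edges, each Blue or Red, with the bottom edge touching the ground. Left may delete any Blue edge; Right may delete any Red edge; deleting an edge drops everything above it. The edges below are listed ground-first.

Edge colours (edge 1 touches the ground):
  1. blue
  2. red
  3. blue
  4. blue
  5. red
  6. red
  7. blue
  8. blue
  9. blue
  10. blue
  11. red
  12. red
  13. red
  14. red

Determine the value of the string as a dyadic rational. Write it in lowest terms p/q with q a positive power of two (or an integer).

v(b) = { 0 | (no moves) } ⇒ 1
v(br) = { 0 | 1 } ⇒ 1/2
v(brb) = { 0; 1/2 | 1 } ⇒ 3/4
v(brbb) = { 0; 1/2; 3/4 | 1 } ⇒ 7/8
v(brbbr) = { 0; 1/2; 3/4 | 7/8; 1 } ⇒ 13/16
v(brbbrr) = { 0; 1/2; 3/4 | 13/16; 7/8; 1 } ⇒ 25/32
v(brbbrrb) = { 0; 1/2; 3/4; 25/32 | 13/16; 7/8; 1 } ⇒ 51/64
v(brbbrrbb) = { 0; 1/2; 3/4; 25/32; 51/64 | 13/16; 7/8; 1 } ⇒ 103/128
v(brbbrrbbb) = { 0; 1/2; 3/4; 25/32; 51/64; 103/128 | 13/16; 7/8; 1 } ⇒ 207/256
v(brbbrrbbbb) = { 0; 1/2; 3/4; 25/32; 51/64; 103/128; 207/256 | 13/16; 7/8; 1 } ⇒ 415/512
v(brbbrrbbbbr) = { 0; 1/2; 3/4; 25/32; 51/64; 103/128; 207/256 | 415/512; 13/16; 7/8; 1 } ⇒ 829/1024
v(brbbrrbbbbrr) = { 0; 1/2; 3/4; 25/32; 51/64; 103/128; 207/256 | 829/1024; 415/512; 13/16; 7/8; 1 } ⇒ 1657/2048
v(brbbrrbbbbrrr) = { 0; 1/2; 3/4; 25/32; 51/64; 103/128; 207/256 | 1657/2048; 829/1024; 415/512; 13/16; 7/8; 1 } ⇒ 3313/4096
v(brbbrrbbbbrrrr) = { 0; 1/2; 3/4; 25/32; 51/64; 103/128; 207/256 | 3313/4096; 1657/2048; 829/1024; 415/512; 13/16; 7/8; 1 } ⇒ 6625/8192

6625/8192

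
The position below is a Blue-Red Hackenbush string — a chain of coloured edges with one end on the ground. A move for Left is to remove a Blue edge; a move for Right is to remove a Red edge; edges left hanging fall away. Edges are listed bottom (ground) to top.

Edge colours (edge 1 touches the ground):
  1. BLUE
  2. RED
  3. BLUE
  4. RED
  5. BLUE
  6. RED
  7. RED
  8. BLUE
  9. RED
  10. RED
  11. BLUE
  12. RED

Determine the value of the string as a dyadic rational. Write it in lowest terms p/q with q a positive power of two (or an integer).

Recurse on prefixes of the 12-edge string BLUE RED BLUE RED BLUE RED RED BLUE RED RED BLUE RED:
g(B) = { 0 | — } = 1
g(BR) = { 0 | 1 } = 1/2
g(BRB) = { 0, 1/2 | 1 } = 3/4
g(BRBR) = { 0, 1/2 | 3/4, 1 } = 5/8
g(BRBRB) = { 0, 1/2, 5/8 | 3/4, 1 } = 11/16
g(BRBRBR) = { 0, 1/2, 5/8 | 11/16, 3/4, 1 } = 21/32
g(BRBRBRR) = { 0, 1/2, 5/8 | 21/32, 11/16, 3/4, 1 } = 41/64
g(BRBRBRRB) = { 0, 1/2, 5/8, 41/64 | 21/32, 11/16, 3/4, 1 } = 83/128
g(BRBRBRRBR) = { 0, 1/2, 5/8, 41/64 | 83/128, 21/32, 11/16, 3/4, 1 } = 165/256
g(BRBRBRRBRR) = { 0, 1/2, 5/8, 41/64 | 165/256, 83/128, 21/32, 11/16, 3/4, 1 } = 329/512
g(BRBRBRRBRRB) = { 0, 1/2, 5/8, 41/64, 329/512 | 165/256, 83/128, 21/32, 11/16, 3/4, 1 } = 659/1024
g(BRBRBRRBRRBR) = { 0, 1/2, 5/8, 41/64, 329/512 | 659/1024, 165/256, 83/128, 21/32, 11/16, 3/4, 1 } = 1317/2048

1317/2048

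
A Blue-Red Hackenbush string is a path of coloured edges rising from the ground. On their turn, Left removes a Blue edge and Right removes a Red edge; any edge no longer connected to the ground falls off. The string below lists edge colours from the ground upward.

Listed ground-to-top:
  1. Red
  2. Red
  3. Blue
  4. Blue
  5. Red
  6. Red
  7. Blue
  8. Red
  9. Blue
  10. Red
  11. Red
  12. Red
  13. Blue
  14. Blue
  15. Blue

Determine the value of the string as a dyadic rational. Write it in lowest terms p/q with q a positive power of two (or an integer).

-11633/8192

Build G(s[:k]) for k = 1..15, string s = Red Red Blue Blue Red Red Blue Red Blue Red Red Red Blue Blue Blue.
G_1 [R]  L=[∅]  R=[0]  so -1
G_2 [RR]  L=[∅]  R=[-1 0]  so -2
G_3 [RRB]  L=[-2]  R=[-1 0]  so -3/2
G_4 [RRBB]  L=[-2 -3/2]  R=[-1 0]  so -5/4
G_5 [RRBBR]  L=[-2 -3/2]  R=[-5/4 -1 0]  so -11/8
G_6 [RRBBRR]  L=[-2 -3/2]  R=[-11/8 -5/4 -1 0]  so -23/16
G_7 [RRBBRRB]  L=[-2 -3/2 -23/16]  R=[-11/8 -5/4 -1 0]  so -45/32
G_8 [RRBBRRBR]  L=[-2 -3/2 -23/16]  R=[-45/32 -11/8 -5/4 -1 0]  so -91/64
G_9 [RRBBRRBRB]  L=[-2 -3/2 -23/16 -91/64]  R=[-45/32 -11/8 -5/4 -1 0]  so -181/128
G_10 [RRBBRRBRBR]  L=[-2 -3/2 -23/16 -91/64]  R=[-181/128 -45/32 -11/8 -5/4 -1 0]  so -363/256
G_11 [RRBBRRBRBRR]  L=[-2 -3/2 -23/16 -91/64]  R=[-363/256 -181/128 -45/32 -11/8 -5/4 -1 0]  so -727/512
G_12 [RRBBRRBRBRRR]  L=[-2 -3/2 -23/16 -91/64]  R=[-727/512 -363/256 -181/128 -45/32 -11/8 -5/4 -1 0]  so -1455/1024
G_13 [RRBBRRBRBRRRB]  L=[-2 -3/2 -23/16 -91/64 -1455/1024]  R=[-727/512 -363/256 -181/128 -45/32 -11/8 -5/4 -1 0]  so -2909/2048
G_14 [RRBBRRBRBRRRBB]  L=[-2 -3/2 -23/16 -91/64 -1455/1024 -2909/2048]  R=[-727/512 -363/256 -181/128 -45/32 -11/8 -5/4 -1 0]  so -5817/4096
G_15 [RRBBRRBRBRRRBBB]  L=[-2 -3/2 -23/16 -91/64 -1455/1024 -2909/2048 -5817/4096]  R=[-727/512 -363/256 -181/128 -45/32 -11/8 -5/4 -1 0]  so -11633/8192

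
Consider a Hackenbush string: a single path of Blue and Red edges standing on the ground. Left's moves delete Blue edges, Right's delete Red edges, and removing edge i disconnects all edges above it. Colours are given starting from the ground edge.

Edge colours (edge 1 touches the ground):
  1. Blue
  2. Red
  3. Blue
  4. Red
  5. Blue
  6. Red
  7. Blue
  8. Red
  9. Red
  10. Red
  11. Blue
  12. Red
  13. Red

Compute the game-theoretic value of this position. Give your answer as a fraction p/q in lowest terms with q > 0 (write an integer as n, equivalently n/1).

2697/4096

v_1 [B]  L=[0]  R=[(no moves)]  ⇒ 1
v_2 [BR]  L=[0]  R=[1]  ⇒ 1/2
v_3 [BRB]  L=[0; 1/2]  R=[1]  ⇒ 3/4
v_4 [BRBR]  L=[0; 1/2]  R=[3/4; 1]  ⇒ 5/8
v_5 [BRBRB]  L=[0; 1/2; 5/8]  R=[3/4; 1]  ⇒ 11/16
v_6 [BRBRBR]  L=[0; 1/2; 5/8]  R=[11/16; 3/4; 1]  ⇒ 21/32
v_7 [BRBRBRB]  L=[0; 1/2; 5/8; 21/32]  R=[11/16; 3/4; 1]  ⇒ 43/64
v_8 [BRBRBRBR]  L=[0; 1/2; 5/8; 21/32]  R=[43/64; 11/16; 3/4; 1]  ⇒ 85/128
v_9 [BRBRBRBRR]  L=[0; 1/2; 5/8; 21/32]  R=[85/128; 43/64; 11/16; 3/4; 1]  ⇒ 169/256
v_10 [BRBRBRBRRR]  L=[0; 1/2; 5/8; 21/32]  R=[169/256; 85/128; 43/64; 11/16; 3/4; 1]  ⇒ 337/512
v_11 [BRBRBRBRRRB]  L=[0; 1/2; 5/8; 21/32; 337/512]  R=[169/256; 85/128; 43/64; 11/16; 3/4; 1]  ⇒ 675/1024
v_12 [BRBRBRBRRRBR]  L=[0; 1/2; 5/8; 21/32; 337/512]  R=[675/1024; 169/256; 85/128; 43/64; 11/16; 3/4; 1]  ⇒ 1349/2048
v_13 [BRBRBRBRRRBRR]  L=[0; 1/2; 5/8; 21/32; 337/512]  R=[1349/2048; 675/1024; 169/256; 85/128; 43/64; 11/16; 3/4; 1]  ⇒ 2697/4096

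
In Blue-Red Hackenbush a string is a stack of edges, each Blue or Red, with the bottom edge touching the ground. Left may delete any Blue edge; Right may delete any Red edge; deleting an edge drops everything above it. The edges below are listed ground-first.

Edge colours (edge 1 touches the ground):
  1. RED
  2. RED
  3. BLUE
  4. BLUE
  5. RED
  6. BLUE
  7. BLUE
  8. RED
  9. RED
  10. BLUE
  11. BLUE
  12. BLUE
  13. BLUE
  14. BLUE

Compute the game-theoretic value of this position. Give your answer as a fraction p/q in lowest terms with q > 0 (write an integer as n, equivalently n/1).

-5313/4096

Prefix values for RED RED BLUE BLUE RED BLUE BLUE RED RED BLUE BLUE BLUE BLUE BLUE via {L|R} + simplicity:
1 of 14 · R · max L −∞ · min R 0 ⇒ -1
2 of 14 · RR · max L −∞ · min R -1 ⇒ -2
3 of 14 · RRB · max L -2 · min R -1 ⇒ -3/2
4 of 14 · RRBB · max L -3/2 · min R -1 ⇒ -5/4
5 of 14 · RRBBR · max L -3/2 · min R -5/4 ⇒ -11/8
6 of 14 · RRBBRB · max L -11/8 · min R -5/4 ⇒ -21/16
7 of 14 · RRBBRBB · max L -21/16 · min R -5/4 ⇒ -41/32
8 of 14 · RRBBRBBR · max L -21/16 · min R -41/32 ⇒ -83/64
9 of 14 · RRBBRBBRR · max L -21/16 · min R -83/64 ⇒ -167/128
10 of 14 · RRBBRBBRRB · max L -167/128 · min R -83/64 ⇒ -333/256
11 of 14 · RRBBRBBRRBB · max L -333/256 · min R -83/64 ⇒ -665/512
12 of 14 · RRBBRBBRRBBB · max L -665/512 · min R -83/64 ⇒ -1329/1024
13 of 14 · RRBBRBBRRBBBB · max L -1329/1024 · min R -83/64 ⇒ -2657/2048
14 of 14 · RRBBRBBRRBBBBB · max L -2657/2048 · min R -83/64 ⇒ -5313/4096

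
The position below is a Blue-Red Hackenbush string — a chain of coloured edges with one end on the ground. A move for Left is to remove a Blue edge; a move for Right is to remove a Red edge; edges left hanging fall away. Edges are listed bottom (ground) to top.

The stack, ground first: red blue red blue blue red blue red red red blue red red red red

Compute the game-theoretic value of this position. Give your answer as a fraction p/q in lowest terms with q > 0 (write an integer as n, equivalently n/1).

-9695/16384

Recurse on prefixes of the 15-edge string red blue red blue blue red blue red red red blue red red red red:
g_1 [r]  L=[—]  R=[0]  -> -1
g_2 [rb]  L=[-1]  R=[0]  -> -1/2
g_3 [rbr]  L=[-1]  R=[-1/2 0]  -> -3/4
g_4 [rbrb]  L=[-1 -3/4]  R=[-1/2 0]  -> -5/8
g_5 [rbrbb]  L=[-1 -3/4 -5/8]  R=[-1/2 0]  -> -9/16
g_6 [rbrbbr]  L=[-1 -3/4 -5/8]  R=[-9/16 -1/2 0]  -> -19/32
g_7 [rbrbbrb]  L=[-1 -3/4 -5/8 -19/32]  R=[-9/16 -1/2 0]  -> -37/64
g_8 [rbrbbrbr]  L=[-1 -3/4 -5/8 -19/32]  R=[-37/64 -9/16 -1/2 0]  -> -75/128
g_9 [rbrbbrbrr]  L=[-1 -3/4 -5/8 -19/32]  R=[-75/128 -37/64 -9/16 -1/2 0]  -> -151/256
g_10 [rbrbbrbrrr]  L=[-1 -3/4 -5/8 -19/32]  R=[-151/256 -75/128 -37/64 -9/16 -1/2 0]  -> -303/512
g_11 [rbrbbrbrrrb]  L=[-1 -3/4 -5/8 -19/32 -303/512]  R=[-151/256 -75/128 -37/64 -9/16 -1/2 0]  -> -605/1024
g_12 [rbrbbrbrrrbr]  L=[-1 -3/4 -5/8 -19/32 -303/512]  R=[-605/1024 -151/256 -75/128 -37/64 -9/16 -1/2 0]  -> -1211/2048
g_13 [rbrbbrbrrrbrr]  L=[-1 -3/4 -5/8 -19/32 -303/512]  R=[-1211/2048 -605/1024 -151/256 -75/128 -37/64 -9/16 -1/2 0]  -> -2423/4096
g_14 [rbrbbrbrrrbrrr]  L=[-1 -3/4 -5/8 -19/32 -303/512]  R=[-2423/4096 -1211/2048 -605/1024 -151/256 -75/128 -37/64 -9/16 -1/2 0]  -> -4847/8192
g_15 [rbrbbrbrrrbrrrr]  L=[-1 -3/4 -5/8 -19/32 -303/512]  R=[-4847/8192 -2423/4096 -1211/2048 -605/1024 -151/256 -75/128 -37/64 -9/16 -1/2 0]  -> -9695/16384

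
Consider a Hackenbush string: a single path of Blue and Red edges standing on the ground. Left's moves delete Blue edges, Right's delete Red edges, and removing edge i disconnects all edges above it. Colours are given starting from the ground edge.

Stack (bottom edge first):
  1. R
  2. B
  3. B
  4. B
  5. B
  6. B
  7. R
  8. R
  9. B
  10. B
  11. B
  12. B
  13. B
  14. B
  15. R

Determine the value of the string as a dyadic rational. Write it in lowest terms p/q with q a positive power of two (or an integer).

-771/16384

Prefix values for R B B B B B R R B B B B B B R via {L|R} + simplicity:
R: Left { none }, Right { 0 } — simplest -1
RB: Left { -1 }, Right { 0 } — simplest -1/2
RBB: Left { -1, -1/2 }, Right { 0 } — simplest -1/4
RBBB: Left { -1, -1/2, -1/4 }, Right { 0 } — simplest -1/8
RBBBB: Left { -1, -1/2, -1/4, -1/8 }, Right { 0 } — simplest -1/16
RBBBBB: Left { -1, -1/2, -1/4, -1/8, -1/16 }, Right { 0 } — simplest -1/32
RBBBBBR: Left { -1, -1/2, -1/4, -1/8, -1/16 }, Right { -1/32, 0 } — simplest -3/64
RBBBBBRR: Left { -1, -1/2, -1/4, -1/8, -1/16 }, Right { -3/64, -1/32, 0 } — simplest -7/128
RBBBBBRRB: Left { -1, -1/2, -1/4, -1/8, -1/16, -7/128 }, Right { -3/64, -1/32, 0 } — simplest -13/256
RBBBBBRRBB: Left { -1, -1/2, -1/4, -1/8, -1/16, -7/128, -13/256 }, Right { -3/64, -1/32, 0 } — simplest -25/512
RBBBBBRRBBB: Left { -1, -1/2, -1/4, -1/8, -1/16, -7/128, -13/256, -25/512 }, Right { -3/64, -1/32, 0 } — simplest -49/1024
RBBBBBRRBBBB: Left { -1, -1/2, -1/4, -1/8, -1/16, -7/128, -13/256, -25/512, -49/1024 }, Right { -3/64, -1/32, 0 } — simplest -97/2048
RBBBBBRRBBBBB: Left { -1, -1/2, -1/4, -1/8, -1/16, -7/128, -13/256, -25/512, -49/1024, -97/2048 }, Right { -3/64, -1/32, 0 } — simplest -193/4096
RBBBBBRRBBBBBB: Left { -1, -1/2, -1/4, -1/8, -1/16, -7/128, -13/256, -25/512, -49/1024, -97/2048, -193/4096 }, Right { -3/64, -1/32, 0 } — simplest -385/8192
RBBBBBRRBBBBBBR: Left { -1, -1/2, -1/4, -1/8, -1/16, -7/128, -13/256, -25/512, -49/1024, -97/2048, -193/4096 }, Right { -385/8192, -3/64, -1/32, 0 } — simplest -771/16384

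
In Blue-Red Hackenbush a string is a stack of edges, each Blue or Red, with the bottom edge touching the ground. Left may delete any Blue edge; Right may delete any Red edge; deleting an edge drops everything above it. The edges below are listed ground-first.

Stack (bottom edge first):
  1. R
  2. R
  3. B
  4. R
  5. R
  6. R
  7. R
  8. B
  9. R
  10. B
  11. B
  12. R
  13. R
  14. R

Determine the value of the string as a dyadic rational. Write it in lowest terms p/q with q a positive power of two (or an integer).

Recurse on prefixes of the 14-edge string R R B R R R R B R B B R R R:
edge 1 of 14 (R): { (no moves) | 0 } so -1
edge 2 of 14 (R): { (no moves) | -1 0 } so -2
edge 3 of 14 (B): { -2 | -1 0 } so -3/2
edge 4 of 14 (R): { -2 | -3/2 -1 0 } so -7/4
edge 5 of 14 (R): { -2 | -7/4 -3/2 -1 0 } so -15/8
edge 6 of 14 (R): { -2 | -15/8 -7/4 -3/2 -1 0 } so -31/16
edge 7 of 14 (R): { -2 | -31/16 -15/8 -7/4 -3/2 -1 0 } so -63/32
edge 8 of 14 (B): { -2 -63/32 | -31/16 -15/8 -7/4 -3/2 -1 0 } so -125/64
edge 9 of 14 (R): { -2 -63/32 | -125/64 -31/16 -15/8 -7/4 -3/2 -1 0 } so -251/128
edge 10 of 14 (B): { -2 -63/32 -251/128 | -125/64 -31/16 -15/8 -7/4 -3/2 -1 0 } so -501/256
edge 11 of 14 (B): { -2 -63/32 -251/128 -501/256 | -125/64 -31/16 -15/8 -7/4 -3/2 -1 0 } so -1001/512
edge 12 of 14 (R): { -2 -63/32 -251/128 -501/256 | -1001/512 -125/64 -31/16 -15/8 -7/4 -3/2 -1 0 } so -2003/1024
edge 13 of 14 (R): { -2 -63/32 -251/128 -501/256 | -2003/1024 -1001/512 -125/64 -31/16 -15/8 -7/4 -3/2 -1 0 } so -4007/2048
edge 14 of 14 (R): { -2 -63/32 -251/128 -501/256 | -4007/2048 -2003/1024 -1001/512 -125/64 -31/16 -15/8 -7/4 -3/2 -1 0 } so -8015/4096

-8015/4096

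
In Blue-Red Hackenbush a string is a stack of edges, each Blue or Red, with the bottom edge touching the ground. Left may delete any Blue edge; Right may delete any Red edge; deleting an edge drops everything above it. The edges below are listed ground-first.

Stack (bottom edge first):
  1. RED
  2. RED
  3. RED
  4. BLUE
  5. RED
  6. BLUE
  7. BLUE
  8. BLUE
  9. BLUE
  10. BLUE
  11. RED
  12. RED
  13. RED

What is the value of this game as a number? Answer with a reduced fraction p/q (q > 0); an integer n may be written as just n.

Build value(s[:k]) for k = 1..13, string s = RED RED RED BLUE RED BLUE BLUE BLUE BLUE BLUE RED RED RED.
R: Left { — }, Right { 0 } → simplest -1
RR: Left { — }, Right { -1 0 } → simplest -2
RRR: Left { — }, Right { -2 -1 0 } → simplest -3
RRRB: Left { -3 }, Right { -2 -1 0 } → simplest -5/2
RRRBR: Left { -3 }, Right { -5/2 -2 -1 0 } → simplest -11/4
RRRBRB: Left { -3 -11/4 }, Right { -5/2 -2 -1 0 } → simplest -21/8
RRRBRBB: Left { -3 -11/4 -21/8 }, Right { -5/2 -2 -1 0 } → simplest -41/16
RRRBRBBB: Left { -3 -11/4 -21/8 -41/16 }, Right { -5/2 -2 -1 0 } → simplest -81/32
RRRBRBBBB: Left { -3 -11/4 -21/8 -41/16 -81/32 }, Right { -5/2 -2 -1 0 } → simplest -161/64
RRRBRBBBBB: Left { -3 -11/4 -21/8 -41/16 -81/32 -161/64 }, Right { -5/2 -2 -1 0 } → simplest -321/128
RRRBRBBBBBR: Left { -3 -11/4 -21/8 -41/16 -81/32 -161/64 }, Right { -321/128 -5/2 -2 -1 0 } → simplest -643/256
RRRBRBBBBBRR: Left { -3 -11/4 -21/8 -41/16 -81/32 -161/64 }, Right { -643/256 -321/128 -5/2 -2 -1 0 } → simplest -1287/512
RRRBRBBBBBRRR: Left { -3 -11/4 -21/8 -41/16 -81/32 -161/64 }, Right { -1287/512 -643/256 -321/128 -5/2 -2 -1 0 } → simplest -2575/1024

-2575/1024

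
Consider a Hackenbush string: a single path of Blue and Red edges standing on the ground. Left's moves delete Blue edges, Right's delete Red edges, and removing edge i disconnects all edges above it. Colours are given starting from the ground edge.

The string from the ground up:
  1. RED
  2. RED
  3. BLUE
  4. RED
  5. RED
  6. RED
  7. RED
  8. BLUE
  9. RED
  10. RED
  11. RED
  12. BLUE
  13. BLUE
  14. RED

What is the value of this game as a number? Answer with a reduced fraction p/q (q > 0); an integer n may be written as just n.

Recurse on prefixes of the 14-edge string RED RED BLUE RED RED RED RED BLUE RED RED RED BLUE BLUE RED:
R: Left { ∅ }, Right { 0 } → simplest -1
RR: Left { ∅ }, Right { -1, 0 } → simplest -2
RRB: Left { -2 }, Right { -1, 0 } → simplest -3/2
RRBR: Left { -2 }, Right { -3/2, -1, 0 } → simplest -7/4
RRBRR: Left { -2 }, Right { -7/4, -3/2, -1, 0 } → simplest -15/8
RRBRRR: Left { -2 }, Right { -15/8, -7/4, -3/2, -1, 0 } → simplest -31/16
RRBRRRR: Left { -2 }, Right { -31/16, -15/8, -7/4, -3/2, -1, 0 } → simplest -63/32
RRBRRRRB: Left { -2, -63/32 }, Right { -31/16, -15/8, -7/4, -3/2, -1, 0 } → simplest -125/64
RRBRRRRBR: Left { -2, -63/32 }, Right { -125/64, -31/16, -15/8, -7/4, -3/2, -1, 0 } → simplest -251/128
RRBRRRRBRR: Left { -2, -63/32 }, Right { -251/128, -125/64, -31/16, -15/8, -7/4, -3/2, -1, 0 } → simplest -503/256
RRBRRRRBRRR: Left { -2, -63/32 }, Right { -503/256, -251/128, -125/64, -31/16, -15/8, -7/4, -3/2, -1, 0 } → simplest -1007/512
RRBRRRRBRRRB: Left { -2, -63/32, -1007/512 }, Right { -503/256, -251/128, -125/64, -31/16, -15/8, -7/4, -3/2, -1, 0 } → simplest -2013/1024
RRBRRRRBRRRBB: Left { -2, -63/32, -1007/512, -2013/1024 }, Right { -503/256, -251/128, -125/64, -31/16, -15/8, -7/4, -3/2, -1, 0 } → simplest -4025/2048
RRBRRRRBRRRBBR: Left { -2, -63/32, -1007/512, -2013/1024 }, Right { -4025/2048, -503/256, -251/128, -125/64, -31/16, -15/8, -7/4, -3/2, -1, 0 } → simplest -8051/4096

-8051/4096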